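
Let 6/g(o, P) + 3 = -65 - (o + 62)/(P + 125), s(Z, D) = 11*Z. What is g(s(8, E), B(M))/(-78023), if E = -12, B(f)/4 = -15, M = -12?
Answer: 39/35656511 ≈ 1.0938e-6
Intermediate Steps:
B(f) = -60 (B(f) = 4*(-15) = -60)
g(o, P) = 6/(-68 - (62 + o)/(125 + P)) (g(o, P) = 6/(-3 + (-65 - (o + 62)/(P + 125))) = 6/(-3 + (-65 - (62 + o)/(125 + P))) = 6/(-68 - (62 + o)/(125 + P)))
g(s(8, E), B(M))/(-78023) = (6*(-125 - 1*(-60))/(8562 + 11*8 + 68*(-60)))/(-78023) = (6*(-125 + 60)/(8562 + 88 - 4080))*(-1/78023) = (6*(-65)/4570)*(-1/78023) = (6*(1/4570)*(-65))*(-1/78023) = -39/457*(-1/78023) = 39/35656511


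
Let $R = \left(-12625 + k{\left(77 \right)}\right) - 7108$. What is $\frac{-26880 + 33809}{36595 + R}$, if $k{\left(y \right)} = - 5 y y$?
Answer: $- \frac{6929}{12783} \approx -0.54205$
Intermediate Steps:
$k{\left(y \right)} = - 5 y^{2}$
$R = -49378$ ($R = \left(-12625 - 5 \cdot 77^{2}\right) - 7108 = \left(-12625 - 29645\right) - 7108 = -42270 - 7108 = -49378$)
$\frac{-26880 + 33809}{36595 + R} = \frac{-26880 + 33809}{36595 - 49378} = \frac{6929}{-12783} = 6929 \left(- \frac{1}{12783}\right) = - \frac{6929}{12783}$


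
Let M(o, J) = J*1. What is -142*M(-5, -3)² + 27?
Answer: -1251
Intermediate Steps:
M(o, J) = J
-142*M(-5, -3)² + 27 = -142*(-3)² + 27 = -142*9 + 27 = -1278 + 27 = -1251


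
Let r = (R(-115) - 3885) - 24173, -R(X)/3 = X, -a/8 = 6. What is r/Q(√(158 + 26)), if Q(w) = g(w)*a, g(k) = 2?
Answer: 27713/96 ≈ 288.68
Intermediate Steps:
a = -48 (a = -8*6 = -48)
R(X) = -3*X
r = -27713 (r = (-3*(-115) - 3885) - 24173 = (345 - 3885) - 24173 = -3540 - 24173 = -27713)
Q(w) = -96 (Q(w) = 2*(-48) = -96)
r/Q(√(158 + 26)) = -27713/(-96) = -27713*(-1/96) = 27713/96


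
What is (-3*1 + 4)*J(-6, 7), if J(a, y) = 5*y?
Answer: 35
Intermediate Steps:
(-3*1 + 4)*J(-6, 7) = (-3*1 + 4)*(5*7) = (-3 + 4)*35 = 1*35 = 35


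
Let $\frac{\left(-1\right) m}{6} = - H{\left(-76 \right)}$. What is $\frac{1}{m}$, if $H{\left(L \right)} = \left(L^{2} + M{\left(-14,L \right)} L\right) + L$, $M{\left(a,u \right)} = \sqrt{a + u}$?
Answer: $\frac{5}{173736} + \frac{i \sqrt{10}}{868680} \approx 2.8779 \cdot 10^{-5} + 3.6403 \cdot 10^{-6} i$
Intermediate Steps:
$H{\left(L \right)} = L + L^{2} + L \sqrt{-14 + L}$ ($H{\left(L \right)} = \left(L^{2} + \sqrt{-14 + L} L\right) + L = \left(L^{2} + L \sqrt{-14 + L}\right) + L = L + L^{2} + L \sqrt{-14 + L}$)
$m = 34200 - 1368 i \sqrt{10}$ ($m = - 6 \left(- \left(-76\right) \left(1 - 76 + \sqrt{-14 - 76}\right)\right) = - 6 \left(- \left(-76\right) \left(1 - 76 + \sqrt{-90}\right)\right) = - 6 \left(- \left(-76\right) \left(1 - 76 + 3 i \sqrt{10}\right)\right) = - 6 \left(- \left(-76\right) \left(-75 + 3 i \sqrt{10}\right)\right) = - 6 \left(- (5700 - 228 i \sqrt{10})\right) = - 6 \left(-5700 + 228 i \sqrt{10}\right) = 34200 - 1368 i \sqrt{10} \approx 34200.0 - 4326.0 i$)
$\frac{1}{m} = \frac{1}{34200 - 1368 i \sqrt{10}}$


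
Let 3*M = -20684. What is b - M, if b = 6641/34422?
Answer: 79111619/11474 ≈ 6894.9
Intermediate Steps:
M = -20684/3 (M = (⅓)*(-20684) = -20684/3 ≈ -6894.7)
b = 6641/34422 (b = 6641*(1/34422) = 6641/34422 ≈ 0.19293)
b - M = 6641/34422 - 1*(-20684/3) = 6641/34422 + 20684/3 = 79111619/11474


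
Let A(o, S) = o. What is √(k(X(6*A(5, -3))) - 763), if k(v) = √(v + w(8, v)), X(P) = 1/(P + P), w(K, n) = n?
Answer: √(-686700 + 30*√30)/30 ≈ 27.619*I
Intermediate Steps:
X(P) = 1/(2*P)
k(v) = √2*√v (k(v) = √(v + v) = √(2*v) = √2*√v)
√(k(X(6*A(5, -3))) - 763) = √(√2*√(1/(2*((6*5)))) - 763) = √(√2*√((½)/30) - 763) = √(√2*√((½)*(1/30)) - 763) = √(√2*√(1/60) - 763) = √(√2*(√15/30) - 763) = √(√30/30 - 763) = √(-763 + √30/30)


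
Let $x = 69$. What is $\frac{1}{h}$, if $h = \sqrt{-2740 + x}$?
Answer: $- \frac{i \sqrt{2671}}{2671} \approx - 0.019349 i$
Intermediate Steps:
$h = i \sqrt{2671}$ ($h = \sqrt{-2740 + 69} = \sqrt{-2671} = i \sqrt{2671} \approx 51.682 i$)
$\frac{1}{h} = \frac{1}{i \sqrt{2671}} = - \frac{i \sqrt{2671}}{2671}$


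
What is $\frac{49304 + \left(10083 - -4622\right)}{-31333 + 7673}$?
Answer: $- \frac{64009}{23660} \approx -2.7054$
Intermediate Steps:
$\frac{49304 + \left(10083 - -4622\right)}{-31333 + 7673} = \frac{49304 + \left(10083 + 4622\right)}{-23660} = \left(49304 + 14705\right) \left(- \frac{1}{23660}\right) = 64009 \left(- \frac{1}{23660}\right) = - \frac{64009}{23660}$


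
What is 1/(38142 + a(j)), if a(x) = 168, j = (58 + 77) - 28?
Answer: 1/38310 ≈ 2.6103e-5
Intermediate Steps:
j = 107 (j = 135 - 28 = 107)
1/(38142 + a(j)) = 1/(38142 + 168) = 1/38310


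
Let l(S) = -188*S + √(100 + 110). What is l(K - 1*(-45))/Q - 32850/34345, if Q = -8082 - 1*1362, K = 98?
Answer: 30654779/16217709 - √210/9444 ≈ 1.8887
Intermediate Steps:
Q = -9444 (Q = -8082 - 1362 = -9444)
l(S) = √210 - 188*S (l(S) = -188*S + √210 = √210 - 188*S)
l(K - 1*(-45))/Q - 32850/34345 = (√210 - 188*(98 - 1*(-45)))/(-9444) - 32850/34345 = (√210 - 188*(98 + 45))*(-1/9444) - 32850*1/34345 = (√210 - 188*143)*(-1/9444) - 6570/6869 = (√210 - 26884)*(-1/9444) - 6570/6869 = (-26884 + √210)*(-1/9444) - 6570/6869 = (6721/2361 - √210/9444) - 6570/6869 = 30654779/16217709 - √210/9444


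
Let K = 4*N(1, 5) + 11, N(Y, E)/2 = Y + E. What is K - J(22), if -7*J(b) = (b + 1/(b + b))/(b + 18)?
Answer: 727849/12320 ≈ 59.079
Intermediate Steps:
N(Y, E) = 2*E + 2*Y (N(Y, E) = 2*(Y + E) = 2*(E + Y) = 2*E + 2*Y)
K = 59 (K = 4*(2*5 + 2*1) + 11 = 4*(10 + 2) + 11 = 4*12 + 11 = 48 + 11 = 59)
J(b) = -(b + 1/(2*b))/(7*(18 + b)) (J(b) = -(b + 1/(b + b))/(7*(b + 18)) = -(b + 1/(2*b))/(7*(18 + b)))
K - J(22) = 59 - (-1 - 2*22²)/(14*22*(18 + 22)) = 59 - (-1 - 2*484)/(14*22*40) = 59 - (-1 - 968)/(14*22*40) = 59 - (-969)/(14*22*40) = 59 - 1*(-969/12320) = 59 + 969/12320 = 727849/12320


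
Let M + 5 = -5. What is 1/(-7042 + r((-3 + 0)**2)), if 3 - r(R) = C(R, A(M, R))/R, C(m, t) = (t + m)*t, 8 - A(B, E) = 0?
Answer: -9/63487 ≈ -0.00014176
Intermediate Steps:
M = -10 (M = -5 - 5 = -10)
A(B, E) = 8 (A(B, E) = 8 - 1*0 = 8 + 0 = 8)
C(m, t) = t*(m + t) (C(m, t) = (m + t)*t = t*(m + t))
r(R) = 3 - (64 + 8*R)/R (r(R) = 3 - 8*(R + 8)/R = 3 - 8*(8 + R)/R = 3 - (64 + 8*R)/R)
1/(-7042 + r((-3 + 0)**2)) = 1/(-7042 + (-5 - 64/(-3 + 0)**2)) = 1/(-7042 + (-5 - 64/((-3)**2))) = 1/(-7042 + (-5 - 64/9)) = 1/(-7042 - 109/9) = 1/(-63487/9) = -9/63487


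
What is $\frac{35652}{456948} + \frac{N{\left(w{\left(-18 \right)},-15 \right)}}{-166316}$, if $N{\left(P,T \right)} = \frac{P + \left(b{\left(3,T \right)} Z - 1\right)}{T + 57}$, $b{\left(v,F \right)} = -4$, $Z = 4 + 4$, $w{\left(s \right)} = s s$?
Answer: $\frac{6914054041}{88664057496} \approx 0.07798$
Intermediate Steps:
$w{\left(s \right)} = s^{2}$
$Z = 8$
$N{\left(P,T \right)} = \frac{-33 + P}{57 + T}$ ($N{\left(P,T \right)} = \frac{P - 33}{T + 57} = \frac{P - 33}{57 + T} = \frac{-33 + P}{57 + T}$)
$\frac{35652}{456948} + \frac{N{\left(w{\left(-18 \right)},-15 \right)}}{-166316} = \frac{35652}{456948} + \frac{\frac{1}{57 - 15} \left(-33 + \left(-18\right)^{2}\right)}{-166316} = 35652 \cdot \frac{1}{456948} + \frac{-33 + 324}{42} \left(- \frac{1}{166316}\right) = \frac{2971}{38079} + \frac{1}{42} \cdot 291 \left(- \frac{1}{166316}\right) = \frac{2971}{38079} + \frac{97}{14} \left(- \frac{1}{166316}\right) = \frac{2971}{38079} - \frac{97}{2328424} = \frac{6914054041}{88664057496}$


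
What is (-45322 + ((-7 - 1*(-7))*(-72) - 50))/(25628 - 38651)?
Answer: 15124/4341 ≈ 3.4840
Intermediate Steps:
(-45322 + ((-7 - 1*(-7))*(-72) - 50))/(25628 - 38651) = (-45322 + ((-7 + 7)*(-72) - 50))/(-13023) = (-45322 + (0*(-72) - 50))*(-1/13023) = (-45322 + (0 - 50))*(-1/13023) = (-45322 - 50)*(-1/13023) = -45372*(-1/13023) = 15124/4341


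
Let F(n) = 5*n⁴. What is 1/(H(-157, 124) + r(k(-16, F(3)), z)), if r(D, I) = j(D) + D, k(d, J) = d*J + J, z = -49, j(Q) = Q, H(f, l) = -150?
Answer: -1/12300 ≈ -8.1301e-5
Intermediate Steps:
k(d, J) = J + J*d (k(d, J) = J*d + J = J + J*d)
r(D, I) = 2*D (r(D, I) = D + D = 2*D)
1/(H(-157, 124) + r(k(-16, F(3)), z)) = 1/(-150 + 2*((5*3⁴)*(1 - 16))) = 1/(-150 + 2*((5*81)*(-15))) = 1/(-150 + 2*(405*(-15))) = 1/(-150 + 2*(-6075)) = 1/(-150 - 12150) = 1/(-12300) = -1/12300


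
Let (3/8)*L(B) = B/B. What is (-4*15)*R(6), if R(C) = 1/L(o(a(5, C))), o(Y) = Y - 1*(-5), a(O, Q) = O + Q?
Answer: -45/2 ≈ -22.500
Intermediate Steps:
o(Y) = 5 + Y (o(Y) = Y + 5 = 5 + Y)
L(B) = 8/3 (L(B) = 8*(B/B)/3 = (8/3)*1 = 8/3)
R(C) = 3/8 (R(C) = 1/(8/3) = 3/8)
(-4*15)*R(6) = -4*15*(3/8) = -60*3/8 = -45/2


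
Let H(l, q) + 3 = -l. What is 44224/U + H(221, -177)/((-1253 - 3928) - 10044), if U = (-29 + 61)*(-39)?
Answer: -1001534/28275 ≈ -35.421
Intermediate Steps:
U = -1248 (U = 32*(-39) = -1248)
H(l, q) = -3 - l
44224/U + H(221, -177)/((-1253 - 3928) - 10044) = 44224/(-1248) + (-3 - 1*221)/((-1253 - 3928) - 10044) = 44224*(-1/1248) + (-3 - 221)/(-5181 - 10044) = -1382/39 - 224/(-15225) = -1382/39 - 224*(-1/15225) = -1382/39 + 32/2175 = -1001534/28275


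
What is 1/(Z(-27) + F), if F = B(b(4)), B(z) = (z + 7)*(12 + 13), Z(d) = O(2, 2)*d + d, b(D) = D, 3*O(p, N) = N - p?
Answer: 1/248 ≈ 0.0040323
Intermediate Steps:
O(p, N) = -p/3 + N/3 (O(p, N) = (N - p)/3 = -p/3 + N/3)
Z(d) = d (Z(d) = (-1/3*2 + (1/3)*2)*d + d = (-2/3 + 2/3)*d + d = 0*d + d = 0 + d = d)
B(z) = 175 + 25*z (B(z) = (7 + z)*25 = 175 + 25*z)
F = 275 (F = 175 + 25*4 = 175 + 100 = 275)
1/(Z(-27) + F) = 1/(-27 + 275) = 1/248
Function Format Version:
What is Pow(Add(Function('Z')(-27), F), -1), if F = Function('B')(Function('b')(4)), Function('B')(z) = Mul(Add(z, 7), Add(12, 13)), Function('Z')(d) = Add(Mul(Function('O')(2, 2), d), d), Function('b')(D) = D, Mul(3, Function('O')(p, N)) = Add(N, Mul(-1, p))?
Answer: Rational(1, 248) ≈ 0.0040323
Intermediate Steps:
Function('O')(p, N) = Add(Mul(Rational(-1, 3), p), Mul(Rational(1, 3), N)) (Function('O')(p, N) = Mul(Rational(1, 3), Add(N, Mul(-1, p))) = Add(Mul(Rational(-1, 3), p), Mul(Rational(1, 3), N)))
Function('Z')(d) = d (Function('Z')(d) = Add(Mul(Add(Mul(Rational(-1, 3), 2), Mul(Rational(1, 3), 2)), d), d) = Add(Mul(Add(Rational(-2, 3), Rational(2, 3)), d), d) = Add(Mul(0, d), d) = Add(0, d) = d)
Function('B')(z) = Add(175, Mul(25, z)) (Function('B')(z) = Mul(Add(7, z), 25) = Add(175, Mul(25, z)))
F = 275 (F = Add(175, Mul(25, 4)) = Add(175, 100) = 275)
Pow(Add(Function('Z')(-27), F), -1) = Pow(Add(-27, 275), -1) = Pow(248, -1) = Rational(1, 248)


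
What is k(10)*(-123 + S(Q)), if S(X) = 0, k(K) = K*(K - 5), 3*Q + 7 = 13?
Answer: -6150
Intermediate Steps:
Q = 2 (Q = -7/3 + (1/3)*13 = -7/3 + 13/3 = 2)
k(K) = K*(-5 + K)
k(10)*(-123 + S(Q)) = (10*(-5 + 10))*(-123 + 0) = (10*5)*(-123) = 50*(-123) = -6150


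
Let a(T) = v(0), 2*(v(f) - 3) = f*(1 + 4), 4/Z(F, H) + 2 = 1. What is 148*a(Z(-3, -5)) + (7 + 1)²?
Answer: 508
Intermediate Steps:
Z(F, H) = -4 (Z(F, H) = 4/(-2 + 1) = 4/(-1) = 4*(-1) = -4)
v(f) = 3 + 5*f/2 (v(f) = 3 + (f*(1 + 4))/2 = 3 + (f*5)/2 = 3 + (5*f)/2 = 3 + 5*f/2)
a(T) = 3 (a(T) = 3 + (5/2)*0 = 3 + 0 = 3)
148*a(Z(-3, -5)) + (7 + 1)² = 148*3 + (7 + 1)² = 444 + 8² = 444 + 64 = 508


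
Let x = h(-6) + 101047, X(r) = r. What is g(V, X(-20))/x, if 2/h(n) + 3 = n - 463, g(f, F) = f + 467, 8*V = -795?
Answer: 173519/47694182 ≈ 0.0036382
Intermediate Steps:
V = -795/8 (V = (1/8)*(-795) = -795/8 ≈ -99.375)
g(f, F) = 467 + f
h(n) = 2/(-466 + n) (h(n) = 2/(-3 + (n - 463)) = 2/(-3 + (-463 + n)) = 2/(-466 + n))
x = 23847091/236 (x = 2/(-466 - 6) + 101047 = 2/(-472) + 101047 = 2*(-1/472) + 101047 = -1/236 + 101047 = 23847091/236 ≈ 1.0105e+5)
g(V, X(-20))/x = (467 - 795/8)/(23847091/236) = (2941/8)*(236/23847091) = 173519/47694182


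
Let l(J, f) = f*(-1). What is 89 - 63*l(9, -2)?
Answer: -37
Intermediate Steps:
l(J, f) = -f
89 - 63*l(9, -2) = 89 - (-63)*(-2) = 89 - 63*2 = 89 - 126 = -37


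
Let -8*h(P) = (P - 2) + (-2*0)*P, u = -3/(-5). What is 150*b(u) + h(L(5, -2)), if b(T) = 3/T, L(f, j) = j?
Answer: 1501/2 ≈ 750.50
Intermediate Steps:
u = ⅗ (u = -3*(-⅕) = ⅗ ≈ 0.60000)
h(P) = ¼ - P/8 (h(P) = -((P - 2) + (-2*0)*P)/8 = -((-2 + P) + 0*P)/8 = -((-2 + P) + 0)/8 = -(-2 + P)/8 = ¼ - P/8)
150*b(u) + h(L(5, -2)) = 150*(3/(⅗)) + (¼ - ⅛*(-2)) = 150*(3*(5/3)) + (¼ + ¼) = 150*5 + ½ = 750 + ½ = 1501/2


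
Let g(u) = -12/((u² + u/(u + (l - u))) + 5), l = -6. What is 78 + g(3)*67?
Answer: 166/9 ≈ 18.444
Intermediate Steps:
g(u) = -12/(5 + u² - u/6) (g(u) = -12/((u² + u/(u + (-6 - u))) + 5) = -12/((u² + u/(-6)) + 5) = -12/((u² - u/6) + 5) = -12/(5 + u² - u/6))
78 + g(3)*67 = 78 - 72/(30 - 1*3 + 6*3²)*67 = 78 - 72/(30 - 3 + 6*9)*67 = 78 - 72/(30 - 3 + 54)*67 = 78 - 72/81*67 = 78 - 72*1/81*67 = 78 - 8/9*67 = 78 - 536/9 = 166/9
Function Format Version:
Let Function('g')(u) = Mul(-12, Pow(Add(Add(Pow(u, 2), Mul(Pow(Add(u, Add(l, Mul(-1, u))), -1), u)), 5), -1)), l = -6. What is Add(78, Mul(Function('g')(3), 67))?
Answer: Rational(166, 9) ≈ 18.444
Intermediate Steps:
Function('g')(u) = Mul(-12, Pow(Add(5, Pow(u, 2), Mul(Rational(-1, 6), u)), -1)) (Function('g')(u) = Mul(-12, Pow(Add(Add(Pow(u, 2), Mul(Pow(Add(u, Add(-6, Mul(-1, u))), -1), u)), 5), -1)) = Mul(-12, Pow(Add(Add(Pow(u, 2), Mul(Pow(-6, -1), u)), 5), -1)) = Mul(-12, Pow(Add(Add(Pow(u, 2), Mul(Rational(-1, 6), u)), 5), -1)) = Mul(-12, Pow(Add(5, Pow(u, 2), Mul(Rational(-1, 6), u)), -1)))
Add(78, Mul(Function('g')(3), 67)) = Add(78, Mul(Mul(-72, Pow(Add(30, Mul(-1, 3), Mul(6, Pow(3, 2))), -1)), 67)) = Add(78, Mul(Mul(-72, Pow(Add(30, -3, Mul(6, 9)), -1)), 67)) = Add(78, Mul(Mul(-72, Pow(Add(30, -3, 54), -1)), 67)) = Add(78, Mul(Mul(-72, Pow(81, -1)), 67)) = Add(78, Mul(Mul(-72, Rational(1, 81)), 67)) = Add(78, Mul(Rational(-8, 9), 67)) = Add(78, Rational(-536, 9)) = Rational(166, 9)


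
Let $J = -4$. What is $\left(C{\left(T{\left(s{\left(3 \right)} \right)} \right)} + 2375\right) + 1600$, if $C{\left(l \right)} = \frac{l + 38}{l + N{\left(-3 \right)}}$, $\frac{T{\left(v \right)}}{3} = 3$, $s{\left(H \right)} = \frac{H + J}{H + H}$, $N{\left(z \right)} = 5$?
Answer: $\frac{55697}{14} \approx 3978.4$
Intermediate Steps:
$s{\left(H \right)} = \frac{-4 + H}{2 H}$ ($s{\left(H \right)} = \frac{H - 4}{H + H} = \frac{-4 + H}{2 H}$)
$T{\left(v \right)} = 9$ ($T{\left(v \right)} = 3 \cdot 3 = 9$)
$C{\left(l \right)} = \frac{38 + l}{5 + l}$ ($C{\left(l \right)} = \frac{l + 38}{l + 5} = \frac{38 + l}{5 + l}$)
$\left(C{\left(T{\left(s{\left(3 \right)} \right)} \right)} + 2375\right) + 1600 = \left(\frac{38 + 9}{5 + 9} + 2375\right) + 1600 = \left(\frac{1}{14} \cdot 47 + 2375\right) + 1600 = \left(\frac{47}{14} + 2375\right) + 1600 = \frac{33297}{14} + 1600 = \frac{55697}{14}$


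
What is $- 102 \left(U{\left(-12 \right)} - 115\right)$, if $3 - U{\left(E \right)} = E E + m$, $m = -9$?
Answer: $25194$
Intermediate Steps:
$U{\left(E \right)} = 12 - E^{2}$ ($U{\left(E \right)} = 3 - \left(E E - 9\right) = 3 - \left(E^{2} - 9\right) = 3 - \left(-9 + E^{2}\right) = 12 - E^{2}$)
$- 102 \left(U{\left(-12 \right)} - 115\right) = - 102 \left(\left(12 - \left(-12\right)^{2}\right) - 115\right) = - 102 \left(\left(12 - 144\right) - 115\right) = - 102 \left(-132 - 115\right) = \left(-102\right) \left(-247\right) = 25194$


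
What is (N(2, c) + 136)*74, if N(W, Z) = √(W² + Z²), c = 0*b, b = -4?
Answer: 10212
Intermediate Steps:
c = 0 (c = 0*(-4) = 0)
(N(2, c) + 136)*74 = (√(2² + 0²) + 136)*74 = (√(4 + 0) + 136)*74 = (√4 + 136)*74 = (2 + 136)*74 = 138*74 = 10212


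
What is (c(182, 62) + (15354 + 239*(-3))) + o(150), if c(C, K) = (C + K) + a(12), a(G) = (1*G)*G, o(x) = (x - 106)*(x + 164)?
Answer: 28841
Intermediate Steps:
o(x) = (-106 + x)*(164 + x)
a(G) = G² (a(G) = G*G = G²)
c(C, K) = 144 + C + K (c(C, K) = (C + K) + 12² = (C + K) + 144 = 144 + C + K)
(c(182, 62) + (15354 + 239*(-3))) + o(150) = ((144 + 182 + 62) + (15354 + 239*(-3))) + (-17384 + 150² + 58*150) = (388 + (15354 - 717)) + (-17384 + 22500 + 8700) = (388 + 14637) + 13816 = 15025 + 13816 = 28841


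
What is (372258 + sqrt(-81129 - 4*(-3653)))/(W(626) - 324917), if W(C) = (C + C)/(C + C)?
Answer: -186129/162458 - I*sqrt(66517)/324916 ≈ -1.1457 - 0.00079377*I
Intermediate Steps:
W(C) = 1 (W(C) = (2*C)/((2*C)) = (2*C)*(1/(2*C)) = 1)
(372258 + sqrt(-81129 - 4*(-3653)))/(W(626) - 324917) = (372258 + sqrt(-81129 - 4*(-3653)))/(1 - 324917) = (372258 + sqrt(-81129 + 14612))/(-324916) = (372258 + sqrt(-66517))*(-1/324916) = (372258 + I*sqrt(66517))*(-1/324916) = -186129/162458 - I*sqrt(66517)/324916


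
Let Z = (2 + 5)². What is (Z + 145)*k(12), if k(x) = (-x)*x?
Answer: -27936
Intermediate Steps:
k(x) = -x²
Z = 49 (Z = 7² = 49)
(Z + 145)*k(12) = (49 + 145)*(-1*12²) = 194*(-1*144) = 194*(-144) = -27936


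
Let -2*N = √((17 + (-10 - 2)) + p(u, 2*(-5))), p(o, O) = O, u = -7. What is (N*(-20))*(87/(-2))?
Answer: -435*I*√5 ≈ -972.69*I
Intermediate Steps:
N = -I*√5/2 (N = -√((17 + (-10 - 2)) + 2*(-5))/2 = -√((17 - 12) - 10)/2 = -√(5 - 10)/2 = -I*√5/2 ≈ -1.118*I)
(N*(-20))*(87/(-2)) = (-I*√5/2*(-20))*(87/(-2)) = (10*I*√5)*(87*(-½)) = (10*I*√5)*(-87/2) = -435*I*√5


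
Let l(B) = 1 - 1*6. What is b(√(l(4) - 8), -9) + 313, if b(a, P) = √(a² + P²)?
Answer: 313 + 2*√17 ≈ 321.25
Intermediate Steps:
l(B) = -5 (l(B) = 1 - 6 = -5)
b(a, P) = √(P² + a²)
b(√(l(4) - 8), -9) + 313 = √((-9)² + (√(-5 - 8))²) + 313 = √(81 + (√(-13))²) + 313 = √(81 + (I*√13)²) + 313 = √(81 - 13) + 313 = √68 + 313 = 2*√17 + 313 = 313 + 2*√17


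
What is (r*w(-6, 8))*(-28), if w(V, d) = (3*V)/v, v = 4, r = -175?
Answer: -22050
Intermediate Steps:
w(V, d) = 3*V/4 (w(V, d) = (3*V)/4 = (3*V)*(¼) = 3*V/4)
(r*w(-6, 8))*(-28) = -525*(-6)/4*(-28) = -175*(-9/2)*(-28) = (1575/2)*(-28) = -22050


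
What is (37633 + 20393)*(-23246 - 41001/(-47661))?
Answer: -21428742713910/15887 ≈ -1.3488e+9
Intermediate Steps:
(37633 + 20393)*(-23246 - 41001/(-47661)) = 58026*(-23246 - 41001*(-1/47661)) = 58026*(-23246 + 13667/15887) = 58026*(-369295535/15887) = -21428742713910/15887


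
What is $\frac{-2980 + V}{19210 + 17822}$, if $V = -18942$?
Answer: $- \frac{10961}{18516} \approx -0.59197$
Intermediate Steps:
$\frac{-2980 + V}{19210 + 17822} = \frac{-2980 - 18942}{19210 + 17822} = - \frac{21922}{37032} = \left(-21922\right) \frac{1}{37032} = - \frac{10961}{18516}$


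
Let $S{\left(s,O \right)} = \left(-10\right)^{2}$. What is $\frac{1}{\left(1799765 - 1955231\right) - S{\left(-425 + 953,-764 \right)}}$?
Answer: $- \frac{1}{155566} \approx -6.4281 \cdot 10^{-6}$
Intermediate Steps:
$S{\left(s,O \right)} = 100$
$\frac{1}{\left(1799765 - 1955231\right) - S{\left(-425 + 953,-764 \right)}} = \frac{1}{\left(1799765 - 1955231\right) - 100} = \frac{1}{-155466 - 100} = \frac{1}{-155566} = - \frac{1}{155566}$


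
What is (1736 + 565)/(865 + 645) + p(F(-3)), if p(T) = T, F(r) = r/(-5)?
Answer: 3207/1510 ≈ 2.1238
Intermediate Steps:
F(r) = -r/5 (F(r) = r*(-⅕) = -r/5)
(1736 + 565)/(865 + 645) + p(F(-3)) = (1736 + 565)/(865 + 645) - ⅕*(-3) = 2301/1510 + ⅗ = 3207/1510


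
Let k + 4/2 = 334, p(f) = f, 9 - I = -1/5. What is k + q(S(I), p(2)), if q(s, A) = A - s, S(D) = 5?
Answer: 329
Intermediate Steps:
I = 46/5 (I = 9 - (-1)/5 = 9 - 1*(-⅕) = 9 + ⅕ = 46/5 ≈ 9.2000)
k = 332 (k = -2 + 334 = 332)
k + q(S(I), p(2)) = 332 + (2 - 1*5) = 332 + (2 - 5) = 332 - 3 = 329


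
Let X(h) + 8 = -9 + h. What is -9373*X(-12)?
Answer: 271817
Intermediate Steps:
X(h) = -17 + h (X(h) = -8 + (-9 + h) = -17 + h)
-9373*X(-12) = -9373*(-17 - 12) = -9373*(-29) = 271817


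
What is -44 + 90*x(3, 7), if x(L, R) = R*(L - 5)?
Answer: -1304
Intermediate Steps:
x(L, R) = R*(-5 + L)
-44 + 90*x(3, 7) = -44 + 90*(7*(-5 + 3)) = -44 + 90*(7*(-2)) = -44 + 90*(-14) = -44 - 1260 = -1304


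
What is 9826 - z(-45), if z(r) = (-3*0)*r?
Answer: 9826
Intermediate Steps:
z(r) = 0 (z(r) = 0*r = 0)
9826 - z(-45) = 9826 - 1*0 = 9826 + 0 = 9826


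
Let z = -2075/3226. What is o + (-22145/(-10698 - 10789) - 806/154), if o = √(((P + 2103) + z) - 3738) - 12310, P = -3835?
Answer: -20373836786/1654499 + I*√56933399670/3226 ≈ -12314.0 + 73.964*I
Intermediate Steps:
z = -2075/3226 (z = -2075*1/3226 = -2075/3226 ≈ -0.64321)
o = -12310 + I*√56933399670/3226 (o = √(((-3835 + 2103) - 2075/3226) - 3738) - 12310 = √((-1732 - 2075/3226) - 3738) - 12310 = √(-5589507/3226 - 3738) - 12310 = √(-17648295/3226) - 12310 = I*√56933399670/3226 - 12310 = -12310 + I*√56933399670/3226 ≈ -12310.0 + 73.964*I)
o + (-22145/(-10698 - 10789) - 806/154) = (-12310 + I*√56933399670/3226) + (-22145/(-10698 - 10789) - 806/154) = (-12310 + I*√56933399670/3226) + (-22145/(-21487) - 806*1/154) = (-12310 + I*√56933399670/3226) + (-22145*(-1/21487) - 403/77) = (-12310 + I*√56933399670/3226) + (22145/21487 - 403/77) = (-12310 + I*√56933399670/3226) - 6954096/1654499 = -20373836786/1654499 + I*√56933399670/3226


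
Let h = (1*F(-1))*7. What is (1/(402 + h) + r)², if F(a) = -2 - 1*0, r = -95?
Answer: 1358585881/150544 ≈ 9024.5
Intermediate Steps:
F(a) = -2 (F(a) = -2 + 0 = -2)
h = -14 (h = (1*(-2))*7 = -2*7 = -14)
(1/(402 + h) + r)² = (1/(402 - 14) - 95)² = (1/388 - 95)² = (-36859/388)² = 1358585881/150544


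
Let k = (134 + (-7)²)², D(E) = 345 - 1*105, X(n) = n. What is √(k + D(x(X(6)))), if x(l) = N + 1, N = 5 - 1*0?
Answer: √33729 ≈ 183.65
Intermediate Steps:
N = 5 (N = 5 + 0 = 5)
x(l) = 6 (x(l) = 5 + 1 = 6)
D(E) = 240 (D(E) = 345 - 105 = 240)
k = 33489 (k = (134 + 49)² = 183² = 33489)
√(k + D(x(X(6)))) = √(33489 + 240) = √33729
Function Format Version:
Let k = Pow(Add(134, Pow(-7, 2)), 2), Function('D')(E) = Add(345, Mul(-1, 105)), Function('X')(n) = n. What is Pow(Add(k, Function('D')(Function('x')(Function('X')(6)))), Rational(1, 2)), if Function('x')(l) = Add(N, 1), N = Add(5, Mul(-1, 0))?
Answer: Pow(33729, Rational(1, 2)) ≈ 183.65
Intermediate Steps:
N = 5 (N = Add(5, 0) = 5)
Function('x')(l) = 6 (Function('x')(l) = Add(5, 1) = 6)
Function('D')(E) = 240 (Function('D')(E) = Add(345, -105) = 240)
k = 33489 (k = Pow(Add(134, 49), 2) = Pow(183, 2) = 33489)
Pow(Add(k, Function('D')(Function('x')(Function('X')(6)))), Rational(1, 2)) = Pow(Add(33489, 240), Rational(1, 2)) = Pow(33729, Rational(1, 2))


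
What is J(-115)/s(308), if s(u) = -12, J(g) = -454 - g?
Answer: 113/4 ≈ 28.250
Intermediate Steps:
J(-115)/s(308) = (-454 - 1*(-115))/(-12) = (-454 + 115)*(-1/12) = -339*(-1/12) = 113/4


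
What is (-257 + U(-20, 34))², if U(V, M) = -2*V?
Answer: 47089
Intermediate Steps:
(-257 + U(-20, 34))² = (-257 - 2*(-20))² = (-257 + 40)² = (-217)² = 47089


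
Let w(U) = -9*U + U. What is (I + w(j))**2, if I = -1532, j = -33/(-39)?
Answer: 400160016/169 ≈ 2.3678e+6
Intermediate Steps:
j = 11/13 (j = -33*(-1/39) = 11/13 ≈ 0.84615)
w(U) = -8*U
(I + w(j))**2 = (-1532 - 8*11/13)**2 = (-1532 - 88/13)**2 = (-20004/13)**2 = 400160016/169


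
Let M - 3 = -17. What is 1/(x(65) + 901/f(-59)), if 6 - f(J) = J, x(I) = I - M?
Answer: 65/6036 ≈ 0.010769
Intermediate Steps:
M = -14 (M = 3 - 17 = -14)
x(I) = 14 + I (x(I) = I - 1*(-14) = I + 14 = 14 + I)
f(J) = 6 - J
1/(x(65) + 901/f(-59)) = 1/((14 + 65) + 901/(6 - 1*(-59))) = 1/(79 + 901/(6 + 59)) = 1/(79 + 901/65) = 1/(6036/65) = 65/6036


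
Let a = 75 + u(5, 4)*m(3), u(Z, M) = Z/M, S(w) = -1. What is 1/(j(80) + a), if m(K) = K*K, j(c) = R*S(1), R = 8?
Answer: 4/313 ≈ 0.012780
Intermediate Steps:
j(c) = -8 (j(c) = 8*(-1) = -8)
m(K) = K²
a = 345/4 (a = 75 + (5/4)*3² = 75 + (5*(¼))*9 = 75 + (5/4)*9 = 75 + 45/4 = 345/4 ≈ 86.250)
1/(j(80) + a) = 1/(-8 + 345/4) = 1/(313/4) = 4/313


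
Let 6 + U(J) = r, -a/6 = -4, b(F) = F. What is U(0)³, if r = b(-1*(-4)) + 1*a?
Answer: 10648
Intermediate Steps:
a = 24 (a = -6*(-4) = 24)
r = 28 (r = -1*(-4) + 1*24 = 4 + 24 = 28)
U(J) = 22 (U(J) = -6 + 28 = 22)
U(0)³ = 22³ = 10648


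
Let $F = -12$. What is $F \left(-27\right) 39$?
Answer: $12636$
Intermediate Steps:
$F \left(-27\right) 39 = \left(-12\right) \left(-27\right) 39 = 324 \cdot 39 = 12636$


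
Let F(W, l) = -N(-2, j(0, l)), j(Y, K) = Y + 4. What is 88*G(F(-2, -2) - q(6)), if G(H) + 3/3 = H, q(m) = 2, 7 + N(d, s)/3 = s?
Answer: 528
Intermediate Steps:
j(Y, K) = 4 + Y
N(d, s) = -21 + 3*s
F(W, l) = 9 (F(W, l) = -(-21 + 3*(4 + 0)) = -(-21 + 3*4) = -(-21 + 12) = -1*(-9) = 9)
G(H) = -1 + H
88*G(F(-2, -2) - q(6)) = 88*(-1 + (9 - 1*2)) = 88*(-1 + (9 - 2)) = 88*(-1 + 7) = 88*6 = 528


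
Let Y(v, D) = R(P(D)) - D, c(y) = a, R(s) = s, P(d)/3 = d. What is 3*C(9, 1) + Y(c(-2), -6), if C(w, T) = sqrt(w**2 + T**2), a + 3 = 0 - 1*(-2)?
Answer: -12 + 3*sqrt(82) ≈ 15.166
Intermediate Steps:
a = -1 (a = -3 + (0 - 1*(-2)) = -3 + (0 + 2) = -3 + 2 = -1)
P(d) = 3*d
c(y) = -1
Y(v, D) = 2*D (Y(v, D) = 3*D - D = 2*D)
C(w, T) = sqrt(T**2 + w**2)
3*C(9, 1) + Y(c(-2), -6) = 3*sqrt(1**2 + 9**2) + 2*(-6) = 3*sqrt(1 + 81) - 12 = 3*sqrt(82) - 12 = -12 + 3*sqrt(82)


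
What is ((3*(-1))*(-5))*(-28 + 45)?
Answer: 255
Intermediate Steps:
((3*(-1))*(-5))*(-28 + 45) = -3*(-5)*17 = 15*17 = 255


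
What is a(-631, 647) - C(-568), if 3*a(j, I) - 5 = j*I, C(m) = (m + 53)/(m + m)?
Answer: -154591939/1136 ≈ -1.3608e+5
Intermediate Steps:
C(m) = (53 + m)/(2*m) (C(m) = (53 + m)/((2*m)) = (53 + m)*(1/(2*m)) = (53 + m)/(2*m))
a(j, I) = 5/3 + I*j/3 (a(j, I) = 5/3 + (j*I)/3 = 5/3 + (I*j)/3 = 5/3 + I*j/3)
a(-631, 647) - C(-568) = (5/3 + (1/3)*647*(-631)) - (53 - 568)/(2*(-568)) = (5/3 - 408257/3) - (-1)*(-515)/(2*568) = -136084 - 1*515/1136 = -136084 - 515/1136 = -154591939/1136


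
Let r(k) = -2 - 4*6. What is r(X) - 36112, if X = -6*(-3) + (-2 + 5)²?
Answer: -36138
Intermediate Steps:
X = 27 (X = 18 + 3² = 18 + 9 = 27)
r(k) = -26 (r(k) = -2 - 24 = -26)
r(X) - 36112 = -26 - 36112 = -36138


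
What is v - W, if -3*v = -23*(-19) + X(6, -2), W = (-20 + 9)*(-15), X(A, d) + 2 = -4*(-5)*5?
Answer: -1030/3 ≈ -343.33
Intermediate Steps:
X(A, d) = 98 (X(A, d) = -2 - 4*(-5)*5 = -2 + 20*5 = -2 + 100 = 98)
W = 165 (W = -11*(-15) = 165)
v = -535/3 (v = -(-23*(-19) + 98)/3 = -(437 + 98)/3 = -⅓*535 = -535/3 ≈ -178.33)
v - W = -535/3 - 1*165 = -535/3 - 165 = -1030/3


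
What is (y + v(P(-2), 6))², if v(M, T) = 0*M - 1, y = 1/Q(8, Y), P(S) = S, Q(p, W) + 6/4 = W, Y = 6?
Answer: 49/81 ≈ 0.60494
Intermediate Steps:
Q(p, W) = -3/2 + W
y = 2/9 (y = 1/(-3/2 + 6) = 1/(9/2) = 2/9 ≈ 0.22222)
v(M, T) = -1 (v(M, T) = 0 - 1 = -1)
(y + v(P(-2), 6))² = (2/9 - 1)² = (-7/9)² = 49/81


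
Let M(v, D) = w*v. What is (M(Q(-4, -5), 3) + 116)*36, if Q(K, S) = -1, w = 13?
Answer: 3708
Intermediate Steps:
M(v, D) = 13*v
(M(Q(-4, -5), 3) + 116)*36 = (13*(-1) + 116)*36 = (-13 + 116)*36 = 103*36 = 3708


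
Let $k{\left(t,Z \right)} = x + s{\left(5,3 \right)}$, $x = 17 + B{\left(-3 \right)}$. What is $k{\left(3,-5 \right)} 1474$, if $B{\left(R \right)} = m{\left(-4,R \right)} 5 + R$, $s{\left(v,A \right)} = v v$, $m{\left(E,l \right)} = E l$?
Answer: $145926$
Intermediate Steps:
$s{\left(v,A \right)} = v^{2}$
$B{\left(R \right)} = - 19 R$ ($B{\left(R \right)} = - 4 R 5 + R = - 20 R + R = - 19 R$)
$x = 74$ ($x = 17 - -57 = 17 + 57 = 74$)
$k{\left(t,Z \right)} = 99$ ($k{\left(t,Z \right)} = 74 + 5^{2} = 74 + 25 = 99$)
$k{\left(3,-5 \right)} 1474 = 99 \cdot 1474 = 145926$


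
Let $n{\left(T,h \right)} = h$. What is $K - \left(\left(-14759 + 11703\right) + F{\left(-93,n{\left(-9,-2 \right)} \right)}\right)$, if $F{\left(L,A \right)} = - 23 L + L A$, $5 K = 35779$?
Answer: $\frac{39434}{5} \approx 7886.8$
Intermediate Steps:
$K = \frac{35779}{5}$ ($K = \frac{1}{5} \cdot 35779 = \frac{35779}{5} \approx 7155.8$)
$F{\left(L,A \right)} = - 23 L + A L$
$K - \left(\left(-14759 + 11703\right) + F{\left(-93,n{\left(-9,-2 \right)} \right)}\right) = \frac{35779}{5} - \left(\left(-14759 + 11703\right) - 93 \left(-23 - 2\right)\right) = \frac{35779}{5} - \left(-3056 - -2325\right) = \frac{35779}{5} - \left(-3056 + 2325\right) = \frac{35779}{5} - -731 = \frac{35779}{5} + 731 = \frac{39434}{5}$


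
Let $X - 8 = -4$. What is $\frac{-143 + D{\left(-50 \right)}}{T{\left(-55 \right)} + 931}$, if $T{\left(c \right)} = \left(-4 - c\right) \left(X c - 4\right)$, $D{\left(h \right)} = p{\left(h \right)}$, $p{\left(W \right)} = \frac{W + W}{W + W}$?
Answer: $\frac{142}{10493} \approx 0.013533$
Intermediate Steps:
$X = 4$ ($X = 8 - 4 = 4$)
$p{\left(W \right)} = 1$ ($p{\left(W \right)} = \frac{2 W}{2 W} = 2 W \frac{1}{2 W} = 1$)
$D{\left(h \right)} = 1$
$T{\left(c \right)} = \left(-4 - c\right) \left(-4 + 4 c\right)$ ($T{\left(c \right)} = \left(-4 - c\right) \left(4 c - 4\right) = \left(-4 - c\right) \left(-4 + 4 c\right)$)
$\frac{-143 + D{\left(-50 \right)}}{T{\left(-55 \right)} + 931} = \frac{-143 + 1}{\left(16 - -660 - 4 \left(-55\right)^{2}\right) + 931} = - \frac{142}{\left(16 + 660 - 12100\right) + 931} = - \frac{142}{-11424 + 931} = - \frac{142}{-10493} = \left(-142\right) \left(- \frac{1}{10493}\right) = \frac{142}{10493}$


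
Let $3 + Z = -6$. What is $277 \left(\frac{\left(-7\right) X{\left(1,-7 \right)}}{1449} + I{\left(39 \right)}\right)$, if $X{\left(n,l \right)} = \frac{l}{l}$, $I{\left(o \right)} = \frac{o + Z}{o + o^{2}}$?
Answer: $\frac{42935}{10764} \approx 3.9888$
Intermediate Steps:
$Z = -9$ ($Z = -3 - 6 = -9$)
$I{\left(o \right)} = \frac{-9 + o}{o + o^{2}}$ ($I{\left(o \right)} = \frac{o - 9}{o + o^{2}} = \frac{-9 + o}{o + o^{2}}$)
$X{\left(n,l \right)} = 1$
$277 \left(\frac{\left(-7\right) X{\left(1,-7 \right)}}{1449} + I{\left(39 \right)}\right) = 277 \left(\frac{\left(-7\right) 1}{1449} + \frac{-9 + 39}{39 \left(1 + 39\right)}\right) = 277 \left(\left(-7\right) \frac{1}{1449} + \frac{1}{39} \cdot \frac{1}{40} \cdot 30\right) = 277 \left(- \frac{1}{207} + \frac{1}{39} \cdot \frac{1}{40} \cdot 30\right) = 277 \left(- \frac{1}{207} + \frac{1}{52}\right) = 277 \cdot \frac{155}{10764} = \frac{42935}{10764}$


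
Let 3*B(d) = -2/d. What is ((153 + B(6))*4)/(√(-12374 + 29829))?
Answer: 5504*√17455/157095 ≈ 4.6289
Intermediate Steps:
B(d) = -2/(3*d) (B(d) = (-2/d)/3 = -2/(3*d))
((153 + B(6))*4)/(√(-12374 + 29829)) = ((153 - ⅔/6)*4)/(√(-12374 + 29829)) = ((153 - ⅔*⅙)*4)/(√17455) = ((153 - ⅑)*4)*(√17455/17455) = ((1376/9)*4)*(√17455/17455) = 5504*(√17455/17455)/9 = 5504*√17455/157095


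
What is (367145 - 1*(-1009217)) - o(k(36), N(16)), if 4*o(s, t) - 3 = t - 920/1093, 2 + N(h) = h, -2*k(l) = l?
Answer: 6017437003/4372 ≈ 1.3764e+6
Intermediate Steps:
k(l) = -l/2
N(h) = -2 + h
o(s, t) = 2359/4372 + t/4 (o(s, t) = ¾ + (t - 920/1093)/4 = ¾ + (-920/1093 + t)/4 = ¾ + (-230/1093 + t/4) = 2359/4372 + t/4)
(367145 - 1*(-1009217)) - o(k(36), N(16)) = (367145 - 1*(-1009217)) - (2359/4372 + (-2 + 16)/4) = (367145 + 1009217) - (2359/4372 + (¼)*14) = 1376362 - (2359/4372 + 7/2) = 1376362 - 1*17661/4372 = 1376362 - 17661/4372 = 6017437003/4372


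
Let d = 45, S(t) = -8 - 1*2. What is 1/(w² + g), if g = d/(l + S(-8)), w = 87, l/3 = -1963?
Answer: 5899/44649486 ≈ 0.00013212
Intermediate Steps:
S(t) = -10 (S(t) = -8 - 2 = -10)
l = -5889 (l = 3*(-1963) = -5889)
g = -45/5899 (g = 45/(-5889 - 10) = 45/(-5899) = -1/5899*45 = -45/5899 ≈ -0.0076284)
1/(w² + g) = 1/(87² - 45/5899) = 1/(7569 - 45/5899) = 1/(44649486/5899) = 5899/44649486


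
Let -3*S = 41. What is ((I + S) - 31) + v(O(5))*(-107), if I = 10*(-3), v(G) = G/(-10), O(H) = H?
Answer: -127/6 ≈ -21.167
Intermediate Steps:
v(G) = -G/10 (v(G) = G*(-⅒) = -G/10)
I = -30
S = -41/3 (S = -⅓*41 = -41/3 ≈ -13.667)
((I + S) - 31) + v(O(5))*(-107) = ((-30 - 41/3) - 31) - ⅒*5*(-107) = (-131/3 - 31) - ½*(-107) = -224/3 + 107/2 = -127/6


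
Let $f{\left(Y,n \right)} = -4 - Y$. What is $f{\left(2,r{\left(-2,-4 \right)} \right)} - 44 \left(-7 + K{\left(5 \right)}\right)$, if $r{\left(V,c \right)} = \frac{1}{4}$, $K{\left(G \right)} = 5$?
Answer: $82$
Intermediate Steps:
$r{\left(V,c \right)} = \frac{1}{4}$
$f{\left(2,r{\left(-2,-4 \right)} \right)} - 44 \left(-7 + K{\left(5 \right)}\right) = \left(-4 - 2\right) - 44 \left(-7 + 5\right) = \left(-4 - 2\right) - -88 = -6 + 88 = 82$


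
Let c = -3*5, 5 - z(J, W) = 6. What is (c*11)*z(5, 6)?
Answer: 165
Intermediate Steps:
z(J, W) = -1 (z(J, W) = 5 - 1*6 = 5 - 6 = -1)
c = -15
(c*11)*z(5, 6) = -15*11*(-1) = -165*(-1) = 165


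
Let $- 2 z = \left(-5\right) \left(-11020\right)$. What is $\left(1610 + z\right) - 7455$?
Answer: $-33395$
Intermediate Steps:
$z = -27550$ ($z = - \frac{\left(-5\right) \left(-11020\right)}{2} = \left(- \frac{1}{2}\right) 55100 = -27550$)
$\left(1610 + z\right) - 7455 = \left(1610 - 27550\right) - 7455 = -25940 - 7455 = -33395$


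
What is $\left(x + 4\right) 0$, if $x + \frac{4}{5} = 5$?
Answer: $0$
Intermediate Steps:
$x = \frac{21}{5}$ ($x = - \frac{4}{5} + 5 = \frac{21}{5} \approx 4.2$)
$\left(x + 4\right) 0 = \left(\frac{21}{5} + 4\right) 0 = \frac{41}{5} \cdot 0 = 0$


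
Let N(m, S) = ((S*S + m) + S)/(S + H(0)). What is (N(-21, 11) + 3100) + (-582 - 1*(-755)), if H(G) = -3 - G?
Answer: 26295/8 ≈ 3286.9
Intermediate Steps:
N(m, S) = (S + m + S²)/(-3 + S) (N(m, S) = ((S*S + m) + S)/(S + (-3 - 1*0)) = ((S² + m) + S)/(S + (-3 + 0)) = ((m + S²) + S)/(S - 3) = (S + m + S²)/(-3 + S))
(N(-21, 11) + 3100) + (-582 - 1*(-755)) = ((11 - 21 + 11²)/(-3 + 11) + 3100) + (-582 - 1*(-755)) = ((11 - 21 + 121)/8 + 3100) + (-582 + 755) = ((⅛)*111 + 3100) + 173 = (111/8 + 3100) + 173 = 24911/8 + 173 = 26295/8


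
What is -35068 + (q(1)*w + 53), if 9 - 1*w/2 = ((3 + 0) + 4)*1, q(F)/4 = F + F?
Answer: -34983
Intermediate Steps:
q(F) = 8*F (q(F) = 4*(F + F) = 4*(2*F) = 8*F)
w = 4 (w = 18 - 2*((3 + 0) + 4) = 18 - 2*(3 + 4) = 18 - 14 = 4)
-35068 + (q(1)*w + 53) = -35068 + ((8*1)*4 + 53) = -35068 + (8*4 + 53) = -35068 + (32 + 53) = -35068 + 85 = -34983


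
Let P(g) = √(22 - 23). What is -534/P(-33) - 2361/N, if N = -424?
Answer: 2361/424 + 534*I ≈ 5.5684 + 534.0*I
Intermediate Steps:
P(g) = I (P(g) = √(-1) = I)
-534/P(-33) - 2361/N = -534*(-I) - 2361/(-424) = -(-534)*I - 2361*(-1/424) = 534*I + 2361/424 = 2361/424 + 534*I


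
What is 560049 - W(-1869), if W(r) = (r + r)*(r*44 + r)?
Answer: -313824441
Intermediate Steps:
W(r) = 90*r² (W(r) = (2*r)*(44*r + r) = (2*r)*(45*r) = 90*r²)
560049 - W(-1869) = 560049 - 90*(-1869)² = 560049 - 90*3493161 = 560049 - 1*314384490 = 560049 - 314384490 = -313824441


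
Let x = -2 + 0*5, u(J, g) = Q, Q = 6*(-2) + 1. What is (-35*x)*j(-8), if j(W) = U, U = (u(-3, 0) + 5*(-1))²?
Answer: 17920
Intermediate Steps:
Q = -11 (Q = -12 + 1 = -11)
u(J, g) = -11
x = -2 (x = -2 + 0 = -2)
U = 256 (U = (-11 + 5*(-1))² = (-11 - 5)² = (-16)² = 256)
j(W) = 256
(-35*x)*j(-8) = -35*(-2)*256 = 70*256 = 17920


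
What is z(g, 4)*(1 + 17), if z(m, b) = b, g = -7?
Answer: 72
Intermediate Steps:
z(g, 4)*(1 + 17) = 4*(1 + 17) = 4*18 = 72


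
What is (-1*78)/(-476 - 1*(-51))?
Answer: 78/425 ≈ 0.18353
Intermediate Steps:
(-1*78)/(-476 - 1*(-51)) = -78/(-476 + 51) = -78/(-425) = -78*(-1/425) = 78/425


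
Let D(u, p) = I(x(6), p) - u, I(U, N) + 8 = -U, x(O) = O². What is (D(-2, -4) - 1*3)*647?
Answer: -29115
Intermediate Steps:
I(U, N) = -8 - U
D(u, p) = -44 - u (D(u, p) = (-8 - 1*6²) - u = (-8 - 1*36) - u = (-8 - 36) - u = -44 - u)
(D(-2, -4) - 1*3)*647 = ((-44 - 1*(-2)) - 1*3)*647 = ((-44 + 2) - 3)*647 = (-42 - 3)*647 = -45*647 = -29115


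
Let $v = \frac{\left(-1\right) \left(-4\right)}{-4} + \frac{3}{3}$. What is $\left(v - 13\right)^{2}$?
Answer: $169$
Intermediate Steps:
$v = 0$ ($v = 4 \left(- \frac{1}{4}\right) + 3 \cdot \frac{1}{3} = -1 + 1 = 0$)
$\left(v - 13\right)^{2} = \left(0 - 13\right)^{2} = \left(-13\right)^{2} = 169$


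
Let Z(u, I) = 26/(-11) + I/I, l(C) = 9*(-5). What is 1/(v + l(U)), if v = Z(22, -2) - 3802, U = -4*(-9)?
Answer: -11/42332 ≈ -0.00025985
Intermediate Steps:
U = 36
l(C) = -45
Z(u, I) = -15/11 (Z(u, I) = 26*(-1/11) + 1 = -26/11 + 1 = -15/11)
v = -41837/11 (v = -15/11 - 3802 = -41837/11 ≈ -3803.4)
1/(v + l(U)) = 1/(-41837/11 - 45) = 1/(-42332/11) = -11/42332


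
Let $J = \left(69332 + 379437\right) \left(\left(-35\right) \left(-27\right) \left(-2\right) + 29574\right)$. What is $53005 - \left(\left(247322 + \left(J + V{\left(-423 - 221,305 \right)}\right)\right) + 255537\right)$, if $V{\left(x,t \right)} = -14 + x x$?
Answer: $-12424585572$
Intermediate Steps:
$V{\left(x,t \right)} = -14 + x^{2}$
$J = 12423720996$ ($J = 448769 \left(945 \left(-2\right) + 29574\right) = 448769 \left(-1890 + 29574\right) = 448769 \cdot 27684 = 12423720996$)
$53005 - \left(\left(247322 + \left(J + V{\left(-423 - 221,305 \right)}\right)\right) + 255537\right) = 53005 - \left(\left(247322 + \left(12423720996 - \left(14 - \left(-423 - 221\right)^{2}\right)\right)\right) + 255537\right) = 53005 - \left(\left(247322 + \left(12423720996 - \left(14 - \left(-644\right)^{2}\right)\right)\right) + 255537\right) = 53005 - \left(\left(247322 + \left(12423720996 + \left(-14 + 414736\right)\right)\right) + 255537\right) = 53005 - \left(\left(247322 + \left(12423720996 + 414722\right)\right) + 255537\right) = 53005 - \left(\left(247322 + 12424135718\right) + 255537\right) = 53005 - \left(12424383040 + 255537\right) = 53005 - 12424638577 = -12424585572$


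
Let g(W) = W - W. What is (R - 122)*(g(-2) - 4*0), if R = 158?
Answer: 0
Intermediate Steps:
g(W) = 0
(R - 122)*(g(-2) - 4*0) = (158 - 122)*(0 - 4*0) = 36*(0 + 0) = 36*0 = 0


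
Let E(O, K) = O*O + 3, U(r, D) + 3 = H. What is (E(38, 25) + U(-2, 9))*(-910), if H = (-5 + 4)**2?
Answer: -1314950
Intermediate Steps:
H = 1 (H = (-1)**2 = 1)
U(r, D) = -2 (U(r, D) = -3 + 1 = -2)
E(O, K) = 3 + O**2 (E(O, K) = O**2 + 3 = 3 + O**2)
(E(38, 25) + U(-2, 9))*(-910) = ((3 + 38**2) - 2)*(-910) = ((3 + 1444) - 2)*(-910) = (1447 - 2)*(-910) = 1445*(-910) = -1314950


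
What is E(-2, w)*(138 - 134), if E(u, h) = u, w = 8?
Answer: -8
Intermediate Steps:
E(-2, w)*(138 - 134) = -2*(138 - 134) = -2*4 = -8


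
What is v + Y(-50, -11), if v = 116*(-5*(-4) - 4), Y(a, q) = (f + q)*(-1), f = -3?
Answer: 1870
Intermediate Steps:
Y(a, q) = 3 - q (Y(a, q) = (-3 + q)*(-1) = 3 - q)
v = 1856 (v = 116*(20 - 4) = 116*16 = 1856)
v + Y(-50, -11) = 1856 + (3 - 1*(-11)) = 1856 + (3 + 11) = 1856 + 14 = 1870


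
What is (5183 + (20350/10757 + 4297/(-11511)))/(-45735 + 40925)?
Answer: -24691035437/22907407995 ≈ -1.0779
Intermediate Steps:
(5183 + (20350/10757 + 4297/(-11511)))/(-45735 + 40925) = (5183 + (20350*(1/10757) + 4297*(-1/11511)))/(-4810) = (5183 + (20350/10757 - 4297/11511))*(-1/4810) = (5183 + 188026021/123823827)*(-1/4810) = (641966921362/123823827)*(-1/4810) = -24691035437/22907407995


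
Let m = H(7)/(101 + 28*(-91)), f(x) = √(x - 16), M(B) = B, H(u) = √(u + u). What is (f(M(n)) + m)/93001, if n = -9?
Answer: -√14/227573447 + 5*I/93001 ≈ -1.6442e-8 + 5.3763e-5*I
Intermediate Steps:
H(u) = √2*√u (H(u) = √(2*u) = √2*√u)
f(x) = √(-16 + x)
m = -√14/2447 (m = (√2*√7)/(101 + 28*(-91)) = √14/(101 - 2548) = √14/(-2447) = √14*(-1/2447) = -√14/2447 ≈ -0.0015291)
(f(M(n)) + m)/93001 = (√(-16 - 9) - √14/2447)/93001 = (√(-25) - √14/2447)*(1/93001) = (5*I - √14/2447)*(1/93001) = -√14/227573447 + 5*I/93001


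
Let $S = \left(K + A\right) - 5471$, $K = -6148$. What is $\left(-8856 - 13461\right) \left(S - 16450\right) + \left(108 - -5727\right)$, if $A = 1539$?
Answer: $592075845$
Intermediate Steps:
$S = -10080$ ($S = \left(-6148 + 1539\right) - 5471 = -4609 - 5471 = -10080$)
$\left(-8856 - 13461\right) \left(S - 16450\right) + \left(108 - -5727\right) = \left(-8856 - 13461\right) \left(-10080 - 16450\right) + \left(108 - -5727\right) = \left(-22317\right) \left(-26530\right) + \left(108 + 5727\right) = 592070010 + 5835 = 592075845$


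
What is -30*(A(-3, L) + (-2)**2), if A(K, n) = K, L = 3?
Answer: -30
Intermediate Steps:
-30*(A(-3, L) + (-2)**2) = -30*(-3 + (-2)**2) = -30*(-3 + 4) = -30*1 = -30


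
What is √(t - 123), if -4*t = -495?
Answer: √3/2 ≈ 0.86602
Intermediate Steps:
t = 495/4 (t = -¼*(-495) = 495/4 ≈ 123.75)
√(t - 123) = √(495/4 - 123) = √(¾) = √3/2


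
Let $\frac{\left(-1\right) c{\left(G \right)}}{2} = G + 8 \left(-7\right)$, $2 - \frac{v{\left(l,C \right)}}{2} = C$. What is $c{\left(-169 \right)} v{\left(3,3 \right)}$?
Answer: $-900$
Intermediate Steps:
$v{\left(l,C \right)} = 4 - 2 C$
$c{\left(G \right)} = 112 - 2 G$ ($c{\left(G \right)} = - 2 \left(G + 8 \left(-7\right)\right) = - 2 \left(G - 56\right) = - 2 \left(-56 + G\right) = 112 - 2 G$)
$c{\left(-169 \right)} v{\left(3,3 \right)} = \left(112 - -338\right) \left(4 - 6\right) = \left(112 + 338\right) \left(4 - 6\right) = 450 \left(-2\right) = -900$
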